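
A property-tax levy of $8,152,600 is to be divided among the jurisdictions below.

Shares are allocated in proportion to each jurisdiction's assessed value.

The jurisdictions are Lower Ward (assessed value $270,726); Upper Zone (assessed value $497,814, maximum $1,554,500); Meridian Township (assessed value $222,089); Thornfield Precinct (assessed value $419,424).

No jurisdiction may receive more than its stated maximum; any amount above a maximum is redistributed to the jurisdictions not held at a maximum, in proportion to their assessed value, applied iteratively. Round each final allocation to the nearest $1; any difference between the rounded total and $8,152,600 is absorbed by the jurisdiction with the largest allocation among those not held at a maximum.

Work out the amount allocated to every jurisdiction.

Combined assessed value = 1,410,053.
Unconstrained shares: Lower Ward 1,565,275.06; Upper Zone 2,878,245.30; Meridian Township 1,284,067.18; Thornfield Precinct 2,425,012.47.
Capped: Upper Zone ($1,554,500); remaining pool $6,598,100 reallocated over remaining assessed value 912,239.
Redistributed shares: Lower Ward 1,958,124.15 → $1,958,124; Meridian Township 1,606,339.38 → $1,606,339; Thornfield Precinct 3,033,636.46 → $3,033,636.
Rounding difference +$1 applied to Thornfield Precinct → $3,033,637.

Lower Ward: $1,958,124 | Upper Zone: $1,554,500 | Meridian Township: $1,606,339 | Thornfield Precinct: $3,033,637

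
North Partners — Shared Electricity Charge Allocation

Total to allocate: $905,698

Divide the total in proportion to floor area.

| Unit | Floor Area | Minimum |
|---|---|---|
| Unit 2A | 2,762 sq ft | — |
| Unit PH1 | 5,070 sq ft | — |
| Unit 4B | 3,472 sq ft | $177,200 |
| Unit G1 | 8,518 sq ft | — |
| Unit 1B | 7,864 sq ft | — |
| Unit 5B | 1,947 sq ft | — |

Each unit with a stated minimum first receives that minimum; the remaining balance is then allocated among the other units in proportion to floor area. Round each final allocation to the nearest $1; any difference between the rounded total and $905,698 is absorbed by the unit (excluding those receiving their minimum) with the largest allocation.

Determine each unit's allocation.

Unit 2A: $76,913 | Unit PH1: $141,183 | Unit 4B: $177,200 | Unit G1: $237,197 | Unit 1B: $218,987 | Unit 5B: $54,218

Minimums first: Unit 4B $177,200. Remaining pool $728,498.
Remaining pool split over remaining floor area 26,161: Unit 2A 76,912.64 → $76,913; Unit PH1 141,182.86 → $141,183; Unit G1 237,198.35 → $237,198; Unit 1B 218,986.59 → $218,987; Unit 5B 54,217.56 → $54,218.
Rounding difference −$1 applied to Unit G1 → $237,197.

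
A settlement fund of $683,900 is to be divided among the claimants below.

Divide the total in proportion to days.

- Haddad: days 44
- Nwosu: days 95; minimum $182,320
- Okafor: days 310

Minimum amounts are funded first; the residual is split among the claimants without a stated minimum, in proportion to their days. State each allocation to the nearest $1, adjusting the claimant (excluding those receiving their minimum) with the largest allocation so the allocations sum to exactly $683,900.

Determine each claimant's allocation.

Fund the minimums — Nwosu $182,320. Balance $501,580.
Balance split over remaining days 354: Haddad 62,343.28 → $62,343; Okafor 439,236.72 → $439,237.

Haddad: $62,343 · Nwosu: $182,320 · Okafor: $439,237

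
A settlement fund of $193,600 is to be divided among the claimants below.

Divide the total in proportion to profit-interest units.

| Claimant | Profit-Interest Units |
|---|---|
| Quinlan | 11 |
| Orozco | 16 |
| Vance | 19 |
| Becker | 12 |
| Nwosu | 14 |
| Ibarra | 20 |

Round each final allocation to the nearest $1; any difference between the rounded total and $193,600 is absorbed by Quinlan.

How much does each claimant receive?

Quinlan: $23,147 · Orozco: $33,670 · Vance: $39,983 · Becker: $25,252 · Nwosu: $29,461 · Ibarra: $42,087

Total profit-interest units = 92.
Pro-rata amounts: Quinlan 11/92 × $193,600 = 23,147.83; Orozco 16/92 × $193,600 = 33,669.57; Vance 19/92 × $193,600 = 39,982.61; Becker 12/92 × $193,600 = 25,252.17; Nwosu 14/92 × $193,600 = 29,460.87; Ibarra 20/92 × $193,600 = 42,086.96.
At nearest $1: Quinlan $23,148; Orozco $33,670; Vance $39,983; Becker $25,252; Nwosu $29,461; Ibarra $42,087. Sum = $193,601.
Difference $193,600 − $193,601 = −$1 applied to Quinlan: Quinlan becomes $23,147.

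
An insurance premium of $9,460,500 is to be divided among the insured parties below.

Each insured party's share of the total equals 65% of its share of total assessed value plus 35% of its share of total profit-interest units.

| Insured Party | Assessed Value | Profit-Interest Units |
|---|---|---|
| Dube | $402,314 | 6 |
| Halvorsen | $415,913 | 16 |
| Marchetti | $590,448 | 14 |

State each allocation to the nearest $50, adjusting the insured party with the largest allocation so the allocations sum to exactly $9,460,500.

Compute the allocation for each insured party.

Assessed value total 1,408,675; profit-interest units total 36.
Composite weights (65% assessed value + 35% profit-interest units): Dube 0.2440; Halvorsen 0.3475; Marchetti 0.4086.
Proportional shares: Dube 2,308,094.09; Halvorsen 3,287,228.99; Marchetti 3,865,176.92.
After rounding ($50): Dube $2,308,100; Halvorsen $3,287,250; Marchetti $3,865,200. Sum = $9,460,550.
Difference $9,460,500 − $9,460,550 = −$50 applied to largest allocation (Marchetti): Marchetti becomes $3,865,150.

Dube: $2,308,100 | Halvorsen: $3,287,250 | Marchetti: $3,865,150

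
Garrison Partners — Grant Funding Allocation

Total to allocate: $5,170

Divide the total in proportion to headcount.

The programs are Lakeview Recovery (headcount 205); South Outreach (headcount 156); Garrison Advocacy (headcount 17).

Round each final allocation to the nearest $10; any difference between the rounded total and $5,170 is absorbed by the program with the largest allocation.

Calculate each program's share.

Total headcount = 378.
Unrounded shares: Lakeview Recovery 205/378 × $5,170 = 2,803.84; South Outreach 156/378 × $5,170 = 2,133.65; Garrison Advocacy 17/378 × $5,170 = 232.51.
After rounding ($10): Lakeview Recovery $2,800; South Outreach $2,130; Garrison Advocacy $230. Sum = $5,160.
Difference $5,170 − $5,160 = +$10 applied to largest allocation (Lakeview Recovery): Lakeview Recovery becomes $2,810.

Lakeview Recovery: $2,810 · South Outreach: $2,130 · Garrison Advocacy: $230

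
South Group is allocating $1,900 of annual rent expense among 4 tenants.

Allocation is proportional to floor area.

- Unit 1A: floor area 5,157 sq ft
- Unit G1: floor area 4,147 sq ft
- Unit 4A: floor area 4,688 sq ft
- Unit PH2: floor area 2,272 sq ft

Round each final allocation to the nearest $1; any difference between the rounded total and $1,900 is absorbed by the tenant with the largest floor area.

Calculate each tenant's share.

Total floor area = 16,264.
Unrounded shares: Unit 1A 5,157/16,264 × $1,900 = 602.45; Unit G1 4,147/16,264 × $1,900 = 484.46; Unit 4A 4,688/16,264 × $1,900 = 547.66; Unit PH2 2,272/16,264 × $1,900 = 265.42.
Rounded to nearest $1: Unit 1A $602; Unit G1 $484; Unit 4A $548; Unit PH2 $265. Sum = $1,899.
Difference $1,900 − $1,899 = +$1 applied to largest floor area (Unit 1A): Unit 1A becomes $603.

Unit 1A: $603 | Unit G1: $484 | Unit 4A: $548 | Unit PH2: $265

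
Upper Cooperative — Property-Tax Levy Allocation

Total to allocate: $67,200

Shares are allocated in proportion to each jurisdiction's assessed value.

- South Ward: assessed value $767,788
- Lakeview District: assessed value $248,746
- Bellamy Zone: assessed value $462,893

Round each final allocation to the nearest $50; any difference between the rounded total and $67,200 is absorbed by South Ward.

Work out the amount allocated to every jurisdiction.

Total assessed value = 1,479,427.
Proportional shares: South Ward 767,788/1,479,427 × $67,200 = 34,875.23; Lakeview District 248,746/1,479,427 × $67,200 = 11,298.79; Bellamy Zone 462,893/1,479,427 × $67,200 = 21,025.98.
At nearest $50: South Ward $34,900; Lakeview District $11,300; Bellamy Zone $21,050. Sum = $67,250.
Difference $67,200 − $67,250 = −$50 applied to South Ward: South Ward becomes $34,850.

South Ward: $34,850; Lakeview District: $11,300; Bellamy Zone: $21,050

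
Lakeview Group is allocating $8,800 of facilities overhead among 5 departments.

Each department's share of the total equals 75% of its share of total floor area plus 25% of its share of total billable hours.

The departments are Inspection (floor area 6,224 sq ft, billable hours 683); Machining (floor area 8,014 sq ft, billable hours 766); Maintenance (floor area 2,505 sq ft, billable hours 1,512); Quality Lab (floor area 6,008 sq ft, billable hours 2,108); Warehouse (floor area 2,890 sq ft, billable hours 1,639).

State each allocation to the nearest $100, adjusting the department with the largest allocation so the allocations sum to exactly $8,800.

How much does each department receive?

Floor area total 25,641; billable hours total 6,708.
Combined weights (75% floor area + 25% billable hours): Inspection 0.2075; Machining 0.2630; Maintenance 0.1296; Quality Lab 0.2543; Warehouse 0.1456.
Proportional shares: Inspection 1,826.06; Machining 2,314.03; Maintenance 1,140.67; Quality Lab 2,237.81; Warehouse 1,281.42.
At nearest $100: Inspection $1,800; Machining $2,300; Maintenance $1,100; Quality Lab $2,200; Warehouse $1,300. Sum = $8,700.
Difference $8,800 − $8,700 = +$100 applied to largest allocation (Machining): Machining becomes $2,400.

Inspection: $1,800 · Machining: $2,400 · Maintenance: $1,100 · Quality Lab: $2,200 · Warehouse: $1,300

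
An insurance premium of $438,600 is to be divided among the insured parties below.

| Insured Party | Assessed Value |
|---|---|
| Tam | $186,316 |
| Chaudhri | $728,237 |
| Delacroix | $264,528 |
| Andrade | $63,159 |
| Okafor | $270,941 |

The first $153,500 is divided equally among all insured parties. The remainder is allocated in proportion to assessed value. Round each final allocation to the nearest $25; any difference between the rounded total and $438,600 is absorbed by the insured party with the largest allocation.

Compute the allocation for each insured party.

$153,500 shared equally gives $30,700 per insured party.
Remainder $285,100 by assessed value (total 1,513,181): Tam 35,103.99 → $35,100; Chaudhri 137,207.89 → $137,200; Delacroix 49,839.99 → $49,850; Andrade 11,899.85 → $11,900; Okafor 51,048.27 → $51,050.
Totals: Tam $30,700 + $35,100 = $65,800; Chaudhri $30,700 + $137,200 = $167,900; Delacroix $30,700 + $49,850 = $80,550; Andrade $30,700 + $11,900 = $42,600; Okafor $30,700 + $51,050 = $81,750.

Tam: $65,800; Chaudhri: $167,900; Delacroix: $80,550; Andrade: $42,600; Okafor: $81,750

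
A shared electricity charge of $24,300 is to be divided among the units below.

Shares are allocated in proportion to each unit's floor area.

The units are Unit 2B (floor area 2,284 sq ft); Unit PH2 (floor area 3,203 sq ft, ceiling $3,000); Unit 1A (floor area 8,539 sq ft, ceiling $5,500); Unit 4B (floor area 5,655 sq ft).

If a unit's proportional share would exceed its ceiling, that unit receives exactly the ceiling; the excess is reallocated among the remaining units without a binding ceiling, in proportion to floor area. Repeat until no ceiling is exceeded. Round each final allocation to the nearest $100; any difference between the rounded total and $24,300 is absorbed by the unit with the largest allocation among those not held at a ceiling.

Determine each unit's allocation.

Unit 2B: $4,500 | Unit PH2: $3,000 | Unit 1A: $5,500 | Unit 4B: $11,300

Sum of floor area: 19,681.
Unconstrained shares: Unit 2B 2,820.04; Unit PH2 3,954.72; Unit 1A 10,543.05; Unit 4B 6,982.19.
Capped: Unit PH2 ($3,000), Unit 1A ($5,500); balance $15,800 reallocated over remaining floor area 7,939.
Remaining shares: Unit 2B 4,545.56 → $4,500; Unit 4B 11,254.44 → $11,300.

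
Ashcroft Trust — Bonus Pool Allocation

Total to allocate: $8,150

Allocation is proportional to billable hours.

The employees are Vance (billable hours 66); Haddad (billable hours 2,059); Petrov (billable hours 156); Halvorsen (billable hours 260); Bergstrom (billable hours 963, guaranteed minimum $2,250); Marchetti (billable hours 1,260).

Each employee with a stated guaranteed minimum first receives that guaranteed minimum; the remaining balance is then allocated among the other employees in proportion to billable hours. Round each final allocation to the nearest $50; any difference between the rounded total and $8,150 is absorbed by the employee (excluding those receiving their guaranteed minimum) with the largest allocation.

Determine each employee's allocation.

Vance: $100 · Haddad: $3,200 · Petrov: $250 · Halvorsen: $400 · Bergstrom: $2,250 · Marchetti: $1,950

Guaranteed amounts: Bergstrom $2,250. Balance $5,900.
Balance split over remaining billable hours 3,801: Vance 102.45 → $100; Haddad 3,196.03 → $3,200; Petrov 242.15 → $250; Halvorsen 403.58 → $400; Marchetti 1,955.80 → $1,950.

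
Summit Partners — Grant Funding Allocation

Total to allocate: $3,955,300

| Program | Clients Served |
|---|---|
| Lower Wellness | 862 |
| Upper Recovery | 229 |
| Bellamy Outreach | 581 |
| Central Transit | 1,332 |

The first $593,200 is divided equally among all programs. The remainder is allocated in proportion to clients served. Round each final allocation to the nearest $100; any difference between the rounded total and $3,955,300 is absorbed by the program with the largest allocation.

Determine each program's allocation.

First tranche $593,200 split equally: $148,300 each.
Remainder $3,362,100 by clients served (total 3,004): Lower Wellness 964,757.06 → $964,800; Upper Recovery 256,298.57 → $256,300; Bellamy Outreach 650,259.69 → $650,300; Central Transit 1,490,784.69 → $1,490,800.
Rounding difference −$100 on remainder applied to Central Transit.
Totals: Lower Wellness $148,300 + $964,800 = $1,113,100; Upper Recovery $148,300 + $256,300 = $404,600; Bellamy Outreach $148,300 + $650,300 = $798,600; Central Transit $148,300 + $1,490,700 = $1,639,000.

Lower Wellness: $1,113,100; Upper Recovery: $404,600; Bellamy Outreach: $798,600; Central Transit: $1,639,000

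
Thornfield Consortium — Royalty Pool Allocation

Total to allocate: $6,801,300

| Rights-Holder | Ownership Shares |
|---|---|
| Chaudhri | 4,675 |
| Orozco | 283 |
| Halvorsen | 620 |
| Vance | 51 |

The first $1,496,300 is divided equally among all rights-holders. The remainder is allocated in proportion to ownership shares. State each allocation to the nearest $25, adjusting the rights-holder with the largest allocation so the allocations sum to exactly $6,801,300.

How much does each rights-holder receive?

First tranche $1,496,300 split equally: $374,075 each.
Remainder $5,305,000 by ownership shares (total 5,629): Chaudhri 4,405,911.35 → $4,405,900; Orozco 266,710.78 → $266,700; Halvorsen 584,313.38 → $584,325; Vance 48,064.49 → $48,075.
Totals: Chaudhri $374,075 + $4,405,900 = $4,779,975; Orozco $374,075 + $266,700 = $640,775; Halvorsen $374,075 + $584,325 = $958,400; Vance $374,075 + $48,075 = $422,150.

Chaudhri: $4,779,975; Orozco: $640,775; Halvorsen: $958,400; Vance: $422,150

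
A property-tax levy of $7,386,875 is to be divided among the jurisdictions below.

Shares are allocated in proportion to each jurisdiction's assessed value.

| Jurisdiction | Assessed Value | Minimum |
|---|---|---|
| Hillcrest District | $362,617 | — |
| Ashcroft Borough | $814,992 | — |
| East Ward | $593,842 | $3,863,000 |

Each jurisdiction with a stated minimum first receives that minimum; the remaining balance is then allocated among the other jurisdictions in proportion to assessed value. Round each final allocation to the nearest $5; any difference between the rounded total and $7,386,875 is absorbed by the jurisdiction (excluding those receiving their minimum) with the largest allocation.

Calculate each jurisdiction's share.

Hillcrest District: $1,085,095; Ashcroft Borough: $2,438,780; East Ward: $3,863,000

Minimums first: East Ward $3,863,000. Residual $3,523,875.
Residual split over remaining assessed value 1,177,609: Hillcrest District 1,085,094.44 → $1,085,095; Ashcroft Borough 2,438,780.56 → $2,438,780.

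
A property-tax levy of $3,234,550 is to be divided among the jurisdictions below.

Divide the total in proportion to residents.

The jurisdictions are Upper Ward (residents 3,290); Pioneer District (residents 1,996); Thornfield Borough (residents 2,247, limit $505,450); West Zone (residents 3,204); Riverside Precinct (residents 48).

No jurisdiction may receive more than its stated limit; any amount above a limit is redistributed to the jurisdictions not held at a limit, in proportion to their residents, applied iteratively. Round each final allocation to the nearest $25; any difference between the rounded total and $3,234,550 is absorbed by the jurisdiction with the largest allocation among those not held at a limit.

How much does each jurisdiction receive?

Upper Ward: $1,051,625 · Pioneer District: $638,000 · Thornfield Borough: $505,450 · West Zone: $1,024,125 · Riverside Precinct: $15,350

Sum of residents: 10,785.
Proportional shares (ignoring caps): Upper Ward 986,710.20; Pioneer District 598,624.18; Thornfield Borough 673,902.07; West Zone 960,917.77; Riverside Precinct 14,395.77.
Cap binds for Thornfield Borough ($505,450); residual $2,729,100 reallocated over remaining residents 8,538.
Redistributed shares: Upper Ward 1,051,620.87 → $1,051,625; Pioneer District 638,004.64 → $638,000; West Zone 1,024,131.69 → $1,024,125; Riverside Precinct 15,342.80 → $15,350.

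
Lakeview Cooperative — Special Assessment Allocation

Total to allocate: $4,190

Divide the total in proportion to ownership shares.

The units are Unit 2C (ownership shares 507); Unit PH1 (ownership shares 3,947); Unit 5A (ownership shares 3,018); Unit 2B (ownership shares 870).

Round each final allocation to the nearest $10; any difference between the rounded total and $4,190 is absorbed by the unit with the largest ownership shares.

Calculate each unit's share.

Sum of ownership shares: 507 + 3,947 + 3,018 + 870 = 8,342.
Unrounded shares: Unit 2C 254.65; Unit PH1 1,982.49; Unit 5A 1,515.87; Unit 2B 436.98.
After rounding ($10): Unit 2C $250; Unit PH1 $1,980; Unit 5A $1,520; Unit 2B $440. Sum = $4,190.
Sum already equals the total — no adjustment.

Unit 2C: $250; Unit PH1: $1,980; Unit 5A: $1,520; Unit 2B: $440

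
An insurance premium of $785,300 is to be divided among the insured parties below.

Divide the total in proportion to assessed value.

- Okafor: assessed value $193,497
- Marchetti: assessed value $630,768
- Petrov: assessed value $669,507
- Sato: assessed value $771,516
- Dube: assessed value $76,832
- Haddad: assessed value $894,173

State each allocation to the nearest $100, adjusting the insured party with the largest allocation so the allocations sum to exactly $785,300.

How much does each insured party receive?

Okafor: $47,000 | Marchetti: $153,100 | Petrov: $162,500 | Sato: $187,200 | Dube: $18,600 | Haddad: $216,900

Combined assessed value = 3,236,293.
Raw shares: Okafor 193,497/3,236,293 × $785,300 = 46,952.85; Marchetti 630,768/3,236,293 × $785,300 = 153,058.49; Petrov 669,507/3,236,293 × $785,300 = 162,458.67; Sato 771,516/3,236,293 × $785,300 = 187,211.58; Dube 76,832/3,236,293 × $785,300 = 18,643.61; Haddad 894,173/3,236,293 × $785,300 = 216,974.81.
Rounded to nearest $100: Okafor $47,000; Marchetti $153,100; Petrov $162,500; Sato $187,200; Dube $18,600; Haddad $217,000. Sum = $785,400.
Difference $785,300 − $785,400 = −$100 applied to largest allocation (Haddad): Haddad becomes $216,900.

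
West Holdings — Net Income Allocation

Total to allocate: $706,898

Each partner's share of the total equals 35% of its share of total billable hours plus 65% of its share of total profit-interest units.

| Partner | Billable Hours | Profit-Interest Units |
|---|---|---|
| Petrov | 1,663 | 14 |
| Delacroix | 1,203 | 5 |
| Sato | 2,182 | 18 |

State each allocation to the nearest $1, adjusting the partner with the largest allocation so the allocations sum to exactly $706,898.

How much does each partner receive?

Petrov: $255,366 · Delacroix: $121,054 · Sato: $330,478

Billable hours total 5,048; profit-interest units total 37.
Combined weights (35% billable hours + 65% profit-interest units): Petrov 0.3612; Delacroix 0.1712; Sato 0.4675.
Raw shares: Petrov 255,366.22; Delacroix 121,054.24; Sato 330,477.54.
Rounded to nearest $1: Petrov $255,366; Delacroix $121,054; Sato $330,478. Sum = $706,898.
Rounded total matches; no reconciliation needed.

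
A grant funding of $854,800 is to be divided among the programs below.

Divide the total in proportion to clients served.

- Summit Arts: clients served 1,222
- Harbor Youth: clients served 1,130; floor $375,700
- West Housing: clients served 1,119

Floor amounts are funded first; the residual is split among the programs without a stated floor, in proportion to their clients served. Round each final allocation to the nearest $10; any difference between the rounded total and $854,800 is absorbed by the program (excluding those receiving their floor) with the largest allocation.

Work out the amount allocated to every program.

Minimums first: Harbor Youth $375,700. Balance $479,100.
Balance split over remaining clients served 2,341: Summit Arts 250,089.79 → $250,090; West Housing 229,010.21 → $229,010.

Summit Arts: $250,090 | Harbor Youth: $375,700 | West Housing: $229,010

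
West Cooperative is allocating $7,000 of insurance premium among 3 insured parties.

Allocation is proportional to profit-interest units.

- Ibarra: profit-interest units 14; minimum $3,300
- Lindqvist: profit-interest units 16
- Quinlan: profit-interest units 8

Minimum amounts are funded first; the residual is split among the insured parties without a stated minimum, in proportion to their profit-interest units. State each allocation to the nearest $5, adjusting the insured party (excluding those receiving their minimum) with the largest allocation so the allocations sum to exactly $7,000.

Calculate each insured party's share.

Guaranteed amounts: Ibarra $3,300. Remaining pool $3,700.
Remaining pool split over remaining profit-interest units 24: Lindqvist 2,466.67 → $2,465; Quinlan 1,233.33 → $1,235.

Ibarra: $3,300 · Lindqvist: $2,465 · Quinlan: $1,235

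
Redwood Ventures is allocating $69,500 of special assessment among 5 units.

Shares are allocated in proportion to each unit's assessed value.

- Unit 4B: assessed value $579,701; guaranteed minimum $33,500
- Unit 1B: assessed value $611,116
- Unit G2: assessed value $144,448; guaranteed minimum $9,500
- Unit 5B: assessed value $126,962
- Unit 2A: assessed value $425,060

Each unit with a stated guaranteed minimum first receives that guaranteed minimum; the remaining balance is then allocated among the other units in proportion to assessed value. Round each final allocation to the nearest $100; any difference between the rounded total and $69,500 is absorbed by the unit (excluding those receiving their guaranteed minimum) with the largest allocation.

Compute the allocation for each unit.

Fund the minimums — Unit 4B $33,500; Unit G2 $9,500. Remaining pool $26,500.
Remaining pool split over remaining assessed value 1,163,138: Unit 1B 13,923.18 → $13,900; Unit 5B 2,892.60 → $2,900; Unit 2A 9,684.22 → $9,700.

Unit 4B: $33,500 · Unit 1B: $13,900 · Unit G2: $9,500 · Unit 5B: $2,900 · Unit 2A: $9,700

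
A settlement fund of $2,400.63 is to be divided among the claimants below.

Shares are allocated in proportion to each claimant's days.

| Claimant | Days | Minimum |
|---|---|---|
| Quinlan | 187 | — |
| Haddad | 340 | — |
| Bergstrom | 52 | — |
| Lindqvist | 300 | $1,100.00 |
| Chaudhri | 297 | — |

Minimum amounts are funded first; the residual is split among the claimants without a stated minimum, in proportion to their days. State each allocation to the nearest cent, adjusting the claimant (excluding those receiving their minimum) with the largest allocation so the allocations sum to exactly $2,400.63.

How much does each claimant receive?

Fund the minimums — Lindqvist $1,100.00. Residual $1,300.63.
Residual split over remaining days 876: Quinlan 277.6459 → $277.65; Haddad 504.8107 → $504.81; Bergstrom 77.2063 → $77.21; Chaudhri 440.9670 → $440.97.
Rounding difference −$0.01 applied to Haddad → $504.80.

Quinlan: $277.65 · Haddad: $504.80 · Bergstrom: $77.21 · Lindqvist: $1,100.00 · Chaudhri: $440.97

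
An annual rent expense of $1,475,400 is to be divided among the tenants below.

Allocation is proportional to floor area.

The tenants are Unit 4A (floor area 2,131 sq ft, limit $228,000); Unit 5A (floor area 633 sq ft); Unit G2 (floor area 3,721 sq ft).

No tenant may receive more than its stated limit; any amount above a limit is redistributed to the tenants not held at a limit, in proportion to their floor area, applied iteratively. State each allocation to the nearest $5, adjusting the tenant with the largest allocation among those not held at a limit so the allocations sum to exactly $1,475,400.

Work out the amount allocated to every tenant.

Unit 4A: $228,000 | Unit 5A: $181,350 | Unit G2: $1,066,050

Combined floor area = 6,485.
Proportional shares (ignoring caps): Unit 4A 484,823.04; Unit 5A 144,013.60; Unit G2 846,563.36.
Cap binds for Unit 4A ($228,000); residual $1,247,400 reallocated over remaining floor area 4,354.
Remaining shares: Unit 5A 181,351.45 → $181,350; Unit G2 1,066,048.55 → $1,066,050.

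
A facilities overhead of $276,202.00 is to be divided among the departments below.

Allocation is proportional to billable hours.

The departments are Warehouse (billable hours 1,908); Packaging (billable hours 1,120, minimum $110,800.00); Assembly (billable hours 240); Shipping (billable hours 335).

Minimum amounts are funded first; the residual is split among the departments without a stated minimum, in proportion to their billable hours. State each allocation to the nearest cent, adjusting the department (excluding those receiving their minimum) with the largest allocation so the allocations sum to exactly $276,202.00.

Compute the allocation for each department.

Warehouse: $127,099.08 | Packaging: $110,800.00 | Assembly: $15,987.31 | Shipping: $22,315.61

Fund the minimums — Packaging $110,800.00. Balance $165,402.00.
Balance split over remaining billable hours 2,483: Warehouse 127,099.0801 → $127,099.08; Assembly 15,987.3057 → $15,987.31; Shipping 22,315.6142 → $22,315.61.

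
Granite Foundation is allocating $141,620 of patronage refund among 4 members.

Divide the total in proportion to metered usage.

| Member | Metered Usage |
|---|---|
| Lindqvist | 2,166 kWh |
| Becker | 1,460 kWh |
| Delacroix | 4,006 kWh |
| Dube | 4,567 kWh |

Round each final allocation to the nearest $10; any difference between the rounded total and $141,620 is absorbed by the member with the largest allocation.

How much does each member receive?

Lindqvist: $25,150; Becker: $16,950; Delacroix: $46,510; Dube: $53,010

Sum of metered usage: 12,199.
Proportional shares: Lindqvist 2,166/12,199 × $141,620 = 25,145.42; Becker 1,460/12,199 × $141,620 = 16,949.36; Delacroix 4,006/12,199 × $141,620 = 46,506.25; Dube 4,567/12,199 × $141,620 = 53,018.98.
Rounded to nearest $10: Lindqvist $25,150; Becker $16,950; Delacroix $46,510; Dube $53,020. Sum = $141,630.
Difference $141,620 − $141,630 = −$10 applied to largest allocation (Dube): Dube becomes $53,010.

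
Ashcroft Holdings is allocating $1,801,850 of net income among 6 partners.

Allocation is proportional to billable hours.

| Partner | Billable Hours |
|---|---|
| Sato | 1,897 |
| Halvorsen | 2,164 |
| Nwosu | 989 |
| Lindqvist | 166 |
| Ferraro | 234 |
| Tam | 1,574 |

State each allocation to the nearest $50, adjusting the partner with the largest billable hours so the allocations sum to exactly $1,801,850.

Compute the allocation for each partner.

Sato: $486,650; Halvorsen: $555,100; Nwosu: $253,700; Lindqvist: $42,600; Ferraro: $60,050; Tam: $403,750

Sum of billable hours: 1,897 + 2,164 + 989 + 166 + 234 + 1,574 = 7,024.
Raw shares: Sato 486,632.89; Halvorsen 555,125.77; Nwosu 253,705.82; Lindqvist 42,583.58; Ferraro 60,027.46; Tam 403,774.47.
At nearest $50: Sato $486,650; Halvorsen $555,150; Nwosu $253,700; Lindqvist $42,600; Ferraro $60,050; Tam $403,750. Sum = $1,801,900.
Difference $1,801,850 − $1,801,900 = −$50 applied to largest billable hours (Halvorsen): Halvorsen becomes $555,100.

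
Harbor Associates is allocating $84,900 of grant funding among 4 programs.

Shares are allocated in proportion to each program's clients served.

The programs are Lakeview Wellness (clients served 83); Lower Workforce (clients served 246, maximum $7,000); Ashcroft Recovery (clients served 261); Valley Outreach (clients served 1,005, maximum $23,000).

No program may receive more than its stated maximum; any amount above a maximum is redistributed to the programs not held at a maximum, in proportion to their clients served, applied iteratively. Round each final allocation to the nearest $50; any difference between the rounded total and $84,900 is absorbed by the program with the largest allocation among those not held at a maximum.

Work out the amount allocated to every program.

Clients served total: 1,595.
Pro-rata shares before constraints: Lakeview Wellness 4,417.99; Lower Workforce 13,094.29; Ashcroft Recovery 13,892.73; Valley Outreach 53,494.98.
Held at cap: Lower Workforce ($7,000), Valley Outreach ($23,000); residual $54,900 reallocated over remaining clients served 344.
Remaining shares: Lakeview Wellness 13,246.22 → $13,250; Ashcroft Recovery 41,653.78 → $41,650.

Lakeview Wellness: $13,250; Lower Workforce: $7,000; Ashcroft Recovery: $41,650; Valley Outreach: $23,000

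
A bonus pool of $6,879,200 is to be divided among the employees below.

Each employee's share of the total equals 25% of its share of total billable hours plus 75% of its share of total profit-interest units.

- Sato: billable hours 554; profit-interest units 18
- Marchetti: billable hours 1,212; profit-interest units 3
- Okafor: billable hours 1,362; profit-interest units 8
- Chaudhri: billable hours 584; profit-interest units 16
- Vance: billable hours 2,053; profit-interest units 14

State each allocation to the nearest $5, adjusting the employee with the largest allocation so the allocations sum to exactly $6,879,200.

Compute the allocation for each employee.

Sato: $1,739,320; Marchetti: $623,905; Okafor: $1,105,890; Chaudhri: $1,573,375; Vance: $1,836,710

Billable hours total 5,765; profit-interest units total 59.
Blended shares (25% billable hours + 75% profit-interest units): Sato 0.2528; Marchetti 0.0907; Okafor 0.1608; Chaudhri 0.2287; Vance 0.2670.
Unrounded shares: Sato 1,739,322.10; Marchetti 623,903.10; Okafor 1,105,888.00; Chaudhri 1,573,376.70; Vance 1,836,710.10.
Rounded to nearest $5: Sato $1,739,320; Marchetti $623,905; Okafor $1,105,890; Chaudhri $1,573,375; Vance $1,836,710. Sum = $6,879,200.
Sum already equals the total — no adjustment.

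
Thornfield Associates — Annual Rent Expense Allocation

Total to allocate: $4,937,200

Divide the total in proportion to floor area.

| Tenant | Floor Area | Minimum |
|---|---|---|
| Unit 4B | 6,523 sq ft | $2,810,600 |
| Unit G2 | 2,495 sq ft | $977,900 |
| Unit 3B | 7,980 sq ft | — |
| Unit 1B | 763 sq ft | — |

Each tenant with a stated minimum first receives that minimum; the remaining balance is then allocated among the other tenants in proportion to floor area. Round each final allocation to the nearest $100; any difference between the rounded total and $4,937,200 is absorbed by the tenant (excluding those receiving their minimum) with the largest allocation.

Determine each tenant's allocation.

Unit 4B: $2,810,600 · Unit G2: $977,900 · Unit 3B: $1,048,500 · Unit 1B: $100,200

Minimums first: Unit 4B $2,810,600; Unit G2 $977,900. Balance $1,148,700.
Balance split over remaining floor area 8,743: Unit 3B 1,048,453.16 → $1,048,500; Unit 1B 100,246.84 → $100,200.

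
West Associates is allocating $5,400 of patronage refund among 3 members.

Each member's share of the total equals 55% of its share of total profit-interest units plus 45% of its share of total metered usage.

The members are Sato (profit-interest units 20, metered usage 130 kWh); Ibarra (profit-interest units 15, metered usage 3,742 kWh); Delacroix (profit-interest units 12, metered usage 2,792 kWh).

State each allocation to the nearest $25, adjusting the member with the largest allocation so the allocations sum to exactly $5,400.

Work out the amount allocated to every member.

Totals — profit-interest units 47, metered usage 6,664.
Blended shares (55% profit-interest units + 45% metered usage): Sato 0.2428; Ibarra 0.4282; Delacroix 0.3290.
Proportional shares: Sato 1,311.23; Ibarra 2,312.38; Delacroix 1,776.39.
At nearest $25: Sato $1,300; Ibarra $2,300; Delacroix $1,775. Sum = $5,375.
Difference $5,400 − $5,375 = +$25 applied to largest allocation (Ibarra): Ibarra becomes $2,325.

Sato: $1,300 | Ibarra: $2,325 | Delacroix: $1,775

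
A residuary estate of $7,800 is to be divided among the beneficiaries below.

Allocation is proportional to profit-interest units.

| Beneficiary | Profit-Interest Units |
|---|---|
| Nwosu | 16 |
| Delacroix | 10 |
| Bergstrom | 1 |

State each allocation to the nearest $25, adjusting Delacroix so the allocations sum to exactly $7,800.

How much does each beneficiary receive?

Nwosu: $4,625 · Delacroix: $2,875 · Bergstrom: $300

Combined profit-interest units = 27.
Proportional shares: Nwosu 16/27 × $7,800 = 4,622.22; Delacroix 10/27 × $7,800 = 2,888.89; Bergstrom 1/27 × $7,800 = 288.89.
After rounding ($25): Nwosu $4,625; Delacroix $2,900; Bergstrom $300. Sum = $7,825.
Difference $7,800 − $7,825 = −$25 applied to Delacroix: Delacroix becomes $2,875.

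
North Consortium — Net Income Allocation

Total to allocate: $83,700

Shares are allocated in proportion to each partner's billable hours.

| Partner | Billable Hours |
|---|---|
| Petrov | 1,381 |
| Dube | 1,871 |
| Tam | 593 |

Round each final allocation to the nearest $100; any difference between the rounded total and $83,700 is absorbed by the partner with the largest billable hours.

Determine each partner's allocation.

Total billable hours = 1,381 + 1,871 + 593 = 3,845.
Proportional shares: Petrov 30,062.34; Dube 40,728.92; Tam 12,908.74.
Rounded to nearest $100: Petrov $30,100; Dube $40,700; Tam $12,900. Sum = $83,700.
No rounding difference to absorb.

Petrov: $30,100; Dube: $40,700; Tam: $12,900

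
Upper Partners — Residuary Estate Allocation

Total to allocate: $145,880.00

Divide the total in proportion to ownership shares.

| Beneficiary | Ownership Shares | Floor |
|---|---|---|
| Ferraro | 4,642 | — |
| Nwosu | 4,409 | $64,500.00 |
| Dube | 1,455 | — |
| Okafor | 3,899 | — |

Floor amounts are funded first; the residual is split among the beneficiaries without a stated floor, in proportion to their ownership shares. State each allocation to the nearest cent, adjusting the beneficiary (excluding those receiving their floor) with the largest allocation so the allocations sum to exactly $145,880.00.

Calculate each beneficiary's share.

Ferraro: $37,791.71 · Nwosu: $64,500.00 · Dube: $11,845.53 · Okafor: $31,742.76

Guaranteed amounts: Nwosu $64,500.00. Residual $81,380.00.
Residual split over remaining ownership shares 9,996: Ferraro 37,791.7127 → $37,791.71; Dube 11,845.5282 → $11,845.53; Okafor 31,742.7591 → $31,742.76.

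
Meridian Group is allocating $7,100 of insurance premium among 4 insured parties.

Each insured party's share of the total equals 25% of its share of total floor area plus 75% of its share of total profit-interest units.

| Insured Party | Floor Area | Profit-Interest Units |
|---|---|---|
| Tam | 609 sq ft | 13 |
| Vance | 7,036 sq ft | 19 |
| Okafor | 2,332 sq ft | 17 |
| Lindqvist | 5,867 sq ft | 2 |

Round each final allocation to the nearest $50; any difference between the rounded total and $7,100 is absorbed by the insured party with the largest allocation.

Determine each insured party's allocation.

Tam: $1,450; Vance: $2,750; Okafor: $2,050; Lindqvist: $850

Floor area total 15,844; profit-interest units total 51.
Blended shares (25% floor area + 75% profit-interest units): Tam 0.2008; Vance 0.3904; Okafor 0.2868; Lindqvist 0.1220.
Unrounded shares: Tam 1,425.58; Vance 2,772.07; Okafor 2,036.25; Lindqvist 866.10.
At nearest $50: Tam $1,450; Vance $2,750; Okafor $2,050; Lindqvist $850. Sum = $7,100.
No rounding difference to absorb.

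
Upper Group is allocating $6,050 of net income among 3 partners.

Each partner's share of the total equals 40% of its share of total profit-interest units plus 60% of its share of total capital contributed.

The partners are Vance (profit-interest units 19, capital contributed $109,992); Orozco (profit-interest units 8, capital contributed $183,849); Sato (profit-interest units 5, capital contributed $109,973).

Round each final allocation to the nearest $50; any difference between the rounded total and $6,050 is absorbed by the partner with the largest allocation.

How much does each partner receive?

Totals — profit-interest units 32, capital contributed 403,814.
Blended shares (40% profit-interest units + 60% capital contributed): Vance 0.4009; Orozco 0.3732; Sato 0.2259.
Pro-rata amounts: Vance 2,425.62; Orozco 2,257.67; Sato 1,366.70.
At nearest $50: Vance $2,450; Orozco $2,250; Sato $1,350. Sum = $6,050.
Rounded total matches; no reconciliation needed.

Vance: $2,450 | Orozco: $2,250 | Sato: $1,350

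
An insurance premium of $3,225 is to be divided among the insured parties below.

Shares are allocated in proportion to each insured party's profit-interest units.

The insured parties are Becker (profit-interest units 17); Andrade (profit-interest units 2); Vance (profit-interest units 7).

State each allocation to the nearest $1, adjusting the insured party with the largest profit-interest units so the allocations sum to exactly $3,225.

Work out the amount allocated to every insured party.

Becker: $2,109 · Andrade: $248 · Vance: $868

Total profit-interest units = 17 + 2 + 7 = 26.
Pro-rata amounts: Becker 2,108.65; Andrade 248.08; Vance 868.27.
After rounding ($1): Becker $2,109; Andrade $248; Vance $868. Sum = $3,225.
Rounded total matches; no reconciliation needed.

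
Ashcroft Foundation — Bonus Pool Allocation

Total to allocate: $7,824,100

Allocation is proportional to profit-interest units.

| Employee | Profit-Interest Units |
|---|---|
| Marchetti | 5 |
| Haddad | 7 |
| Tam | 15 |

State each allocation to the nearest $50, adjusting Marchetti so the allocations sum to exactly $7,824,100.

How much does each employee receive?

Marchetti: $1,448,950 · Haddad: $2,028,450 · Tam: $4,346,700

Profit-interest units total: 27.
Unrounded shares: Marchetti 5/27 × $7,824,100 = 1,448,907.41; Haddad 7/27 × $7,824,100 = 2,028,470.37; Tam 15/27 × $7,824,100 = 4,346,722.22.
After rounding ($50): Marchetti $1,448,900; Haddad $2,028,450; Tam $4,346,700. Sum = $7,824,050.
Difference $7,824,100 − $7,824,050 = +$50 applied to Marchetti: Marchetti becomes $1,448,950.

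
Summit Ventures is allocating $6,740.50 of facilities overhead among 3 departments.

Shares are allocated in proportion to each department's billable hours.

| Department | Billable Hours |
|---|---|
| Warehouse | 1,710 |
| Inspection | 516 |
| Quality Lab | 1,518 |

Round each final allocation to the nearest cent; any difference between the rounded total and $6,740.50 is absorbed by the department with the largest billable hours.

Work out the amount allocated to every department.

Combined billable hours = 1,710 + 516 + 1,518 = 3,744.
Pro-rata amounts: Warehouse 3,078.5938; Inspection 928.9792; Quality Lab 2,732.9271.
After rounding (cent): Warehouse $3,078.59; Inspection $928.98; Quality Lab $2,732.93. Sum = $6,740.50.
Sum already equals the total — no adjustment.

Warehouse: $3,078.59 · Inspection: $928.98 · Quality Lab: $2,732.93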